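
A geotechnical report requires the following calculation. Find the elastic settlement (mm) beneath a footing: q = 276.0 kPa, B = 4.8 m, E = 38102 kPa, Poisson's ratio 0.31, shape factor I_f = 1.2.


Using Se = q * B * (1 - nu^2) * I_f / E
1 - nu^2 = 1 - 0.31^2 = 0.9039
Se = 276.0 * 4.8 * 0.9039 * 1.2 / 38102
Se = 0.037714 m
Convert to mm: Se = 0.037714 * 1000 = 37.714 mm


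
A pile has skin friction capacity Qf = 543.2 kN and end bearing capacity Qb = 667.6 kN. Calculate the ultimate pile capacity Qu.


Result: 1210.8 kN

Derivation:
Using Qu = Qf + Qb
Qu = 543.2 + 667.6
Qu = 1210.8 kN


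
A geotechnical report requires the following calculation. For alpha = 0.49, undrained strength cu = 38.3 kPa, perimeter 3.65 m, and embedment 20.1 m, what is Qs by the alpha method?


Result: 1376.84 kN

Derivation:
Using Qs = alpha * cu * perimeter * L
Qs = 0.49 * 38.3 * 3.65 * 20.1
Qs = 1376.84 kN


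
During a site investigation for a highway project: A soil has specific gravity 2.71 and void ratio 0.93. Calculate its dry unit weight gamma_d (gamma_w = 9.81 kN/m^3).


Result: 13.775 kN/m^3

Derivation:
Using gamma_d = Gs * gamma_w / (1 + e)
gamma_d = 2.71 * 9.81 / (1 + 0.93)
gamma_d = 2.71 * 9.81 / 1.93
gamma_d = 13.775 kN/m^3


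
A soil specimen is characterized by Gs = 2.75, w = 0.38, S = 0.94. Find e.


Result: 1.1117

Derivation:
Using the relation e = Gs * w / S
e = 2.75 * 0.38 / 0.94
e = 1.1117


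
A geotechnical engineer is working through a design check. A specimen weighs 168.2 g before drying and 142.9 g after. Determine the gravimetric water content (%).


Using w = (m_wet - m_dry) / m_dry * 100
m_wet - m_dry = 168.2 - 142.9 = 25.3 g
w = 25.3 / 142.9 * 100
w = 17.7 %


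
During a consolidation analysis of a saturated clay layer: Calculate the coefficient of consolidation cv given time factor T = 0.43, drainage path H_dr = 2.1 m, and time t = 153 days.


Using cv = T * H_dr^2 / t
H_dr^2 = 2.1^2 = 4.41
cv = 0.43 * 4.41 / 153
cv = 0.01239 m^2/day


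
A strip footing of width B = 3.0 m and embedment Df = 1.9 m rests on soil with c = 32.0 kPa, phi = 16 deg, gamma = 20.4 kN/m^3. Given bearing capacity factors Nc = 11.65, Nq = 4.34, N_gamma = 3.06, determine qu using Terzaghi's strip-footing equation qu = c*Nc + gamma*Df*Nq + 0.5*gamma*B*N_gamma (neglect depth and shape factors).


Compute qu = c*Nc + gamma*Df*Nq + 0.5*gamma*B*N_gamma
Term 1: 32.0 * 11.65 = 372.8
Term 2: 20.4 * 1.9 * 4.34 = 168.2184
Term 3: 0.5 * 20.4 * 3.0 * 3.06 = 93.636
qu = 372.8 + 168.2184 + 93.636
qu = 634.65 kPa


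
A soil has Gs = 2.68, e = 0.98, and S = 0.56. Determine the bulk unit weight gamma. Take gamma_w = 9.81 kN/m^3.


Using gamma = gamma_w * (Gs + S*e) / (1 + e)
Numerator: Gs + S*e = 2.68 + 0.56*0.98 = 3.2288
Denominator: 1 + e = 1 + 0.98 = 1.98
gamma = 9.81 * 3.2288 / 1.98
gamma = 15.997 kN/m^3


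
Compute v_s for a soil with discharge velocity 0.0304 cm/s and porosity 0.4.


Using v_s = v_d / n
v_s = 0.0304 / 0.4
v_s = 0.076 cm/s


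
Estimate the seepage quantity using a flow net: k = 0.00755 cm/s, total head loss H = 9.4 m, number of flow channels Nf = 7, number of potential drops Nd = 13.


Convert k to m/s for unit consistency with H:
k = 0.00755 cm/s = 0.00755 / 100 m/s = 7.55e-05 m/s
Using q = k * H * Nf / Nd
Nf / Nd = 7 / 13 = 0.5385
q = 7.55e-05 * 9.4 * 0.5385
q = 0.0003821 m^3/s per m


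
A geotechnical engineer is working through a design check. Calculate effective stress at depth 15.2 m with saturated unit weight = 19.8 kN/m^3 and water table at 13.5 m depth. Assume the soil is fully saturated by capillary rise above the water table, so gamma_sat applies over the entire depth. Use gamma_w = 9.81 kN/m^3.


Total stress = gamma_sat * depth
sigma = 19.8 * 15.2 = 300.96 kPa
Pore water pressure u = gamma_w * (depth - d_wt)
u = 9.81 * (15.2 - 13.5) = 16.677 kPa
Effective stress = sigma - u
sigma' = 300.96 - 16.677 = 284.28 kPa


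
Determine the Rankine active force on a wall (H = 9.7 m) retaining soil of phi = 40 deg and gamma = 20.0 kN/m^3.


Compute active earth pressure coefficient:
Ka = tan^2(45 - phi/2) = tan^2(25.0) = 0.217443
Compute active force:
Pa = 0.5 * Ka * gamma * H^2
Pa = 0.5 * 0.217443 * 20.0 * 9.7^2
Pa = 204.59 kN/m


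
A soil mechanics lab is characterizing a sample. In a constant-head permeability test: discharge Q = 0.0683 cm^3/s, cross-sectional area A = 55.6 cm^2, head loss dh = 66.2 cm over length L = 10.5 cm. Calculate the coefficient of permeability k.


Result: 0.000195 cm/s

Derivation:
Compute hydraulic gradient:
i = dh / L = 66.2 / 10.5 = 6.30476
Then apply Darcy's law:
k = Q / (A * i)
k = 0.0683 / (55.6 * 6.30476)
k = 0.0683 / 350.545
k = 0.000195 cm/s


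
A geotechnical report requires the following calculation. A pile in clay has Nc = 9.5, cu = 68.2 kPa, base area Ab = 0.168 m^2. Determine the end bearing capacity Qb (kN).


Result: 108.85 kN

Derivation:
Using Qb = Nc * cu * Ab
Qb = 9.5 * 68.2 * 0.168
Qb = 108.85 kN


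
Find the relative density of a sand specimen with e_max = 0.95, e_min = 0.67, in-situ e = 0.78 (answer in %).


Using Dr = (e_max - e) / (e_max - e_min) * 100
e_max - e = 0.95 - 0.78 = 0.17
e_max - e_min = 0.95 - 0.67 = 0.28
Dr = 0.17 / 0.28 * 100
Dr = 60.71 %


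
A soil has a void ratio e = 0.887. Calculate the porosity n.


Result: 0.4701

Derivation:
Using the relation n = e / (1 + e)
n = 0.887 / (1 + 0.887)
n = 0.887 / 1.887
n = 0.4701


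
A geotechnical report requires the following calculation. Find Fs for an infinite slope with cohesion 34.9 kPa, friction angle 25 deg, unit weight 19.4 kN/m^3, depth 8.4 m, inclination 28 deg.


Result: 1.394

Derivation:
Using Fs = c / (gamma*H*sin(beta)*cos(beta)) + tan(phi)/tan(beta)
Cohesion contribution = 34.9 / (19.4*8.4*sin(28)*cos(28))
Cohesion contribution = 0.516654
Friction contribution = tan(25)/tan(28) = 0.876997
Fs = 0.516654 + 0.876997
Fs = 1.394


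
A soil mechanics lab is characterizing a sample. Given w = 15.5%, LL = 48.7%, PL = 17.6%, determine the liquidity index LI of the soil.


First compute the plasticity index:
PI = LL - PL = 48.7 - 17.6 = 31.1
Then compute the liquidity index:
LI = (w - PL) / PI
LI = (15.5 - 17.6) / 31.1
LI = -0.068


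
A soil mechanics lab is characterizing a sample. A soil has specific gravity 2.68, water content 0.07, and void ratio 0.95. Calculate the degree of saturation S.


Using S = Gs * w / e
S = 2.68 * 0.07 / 0.95
S = 0.1975


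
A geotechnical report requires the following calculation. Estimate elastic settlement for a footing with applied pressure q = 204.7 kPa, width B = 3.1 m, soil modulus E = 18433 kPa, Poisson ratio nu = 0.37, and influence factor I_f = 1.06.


Using Se = q * B * (1 - nu^2) * I_f / E
1 - nu^2 = 1 - 0.37^2 = 0.8631
Se = 204.7 * 3.1 * 0.8631 * 1.06 / 18433
Se = 0.031496 m
Convert to mm: Se = 0.031496 * 1000 = 31.496 mm


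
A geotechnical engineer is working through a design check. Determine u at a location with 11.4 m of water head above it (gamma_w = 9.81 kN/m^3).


Result: 111.83 kPa

Derivation:
Using u = gamma_w * h_w
u = 9.81 * 11.4
u = 111.83 kPa


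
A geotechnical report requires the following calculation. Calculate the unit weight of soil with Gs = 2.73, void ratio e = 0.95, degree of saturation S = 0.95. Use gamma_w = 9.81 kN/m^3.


Result: 18.274 kN/m^3

Derivation:
Using gamma = gamma_w * (Gs + S*e) / (1 + e)
Numerator: Gs + S*e = 2.73 + 0.95*0.95 = 3.6325
Denominator: 1 + e = 1 + 0.95 = 1.95
gamma = 9.81 * 3.6325 / 1.95
gamma = 18.274 kN/m^3


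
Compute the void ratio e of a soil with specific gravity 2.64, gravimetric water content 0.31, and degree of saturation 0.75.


Using the relation e = Gs * w / S
e = 2.64 * 0.31 / 0.75
e = 1.0912


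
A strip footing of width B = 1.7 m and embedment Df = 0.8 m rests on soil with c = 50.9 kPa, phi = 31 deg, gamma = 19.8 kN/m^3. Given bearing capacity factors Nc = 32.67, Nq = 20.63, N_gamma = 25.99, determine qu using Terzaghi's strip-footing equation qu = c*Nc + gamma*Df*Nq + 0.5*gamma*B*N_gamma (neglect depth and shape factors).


Compute qu = c*Nc + gamma*Df*Nq + 0.5*gamma*B*N_gamma
Term 1: 50.9 * 32.67 = 1662.903
Term 2: 19.8 * 0.8 * 20.63 = 326.7792
Term 3: 0.5 * 19.8 * 1.7 * 25.99 = 437.4117
qu = 1662.903 + 326.7792 + 437.4117
qu = 2427.09 kPa


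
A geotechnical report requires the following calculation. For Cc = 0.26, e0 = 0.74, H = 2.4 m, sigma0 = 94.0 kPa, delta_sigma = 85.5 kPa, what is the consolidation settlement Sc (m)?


Result: 0.1007 m

Derivation:
Using Sc = Cc * H / (1 + e0) * log10((sigma0 + delta_sigma) / sigma0)
Stress ratio = (94.0 + 85.5) / 94.0 = 1.90957
log10(1.90957) = 0.280937
Cc * H / (1 + e0) = 0.26 * 2.4 / (1 + 0.74) = 0.358621
Sc = 0.358621 * 0.280937
Sc = 0.1007 m


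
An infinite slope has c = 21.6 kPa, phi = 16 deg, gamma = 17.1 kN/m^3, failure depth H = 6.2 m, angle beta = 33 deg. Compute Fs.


Result: 0.888

Derivation:
Using Fs = c / (gamma*H*sin(beta)*cos(beta)) + tan(phi)/tan(beta)
Cohesion contribution = 21.6 / (17.1*6.2*sin(33)*cos(33))
Cohesion contribution = 0.446032
Friction contribution = tan(16)/tan(33) = 0.441549
Fs = 0.446032 + 0.441549
Fs = 0.888


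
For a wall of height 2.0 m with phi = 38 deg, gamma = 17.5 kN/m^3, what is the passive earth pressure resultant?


Compute passive earth pressure coefficient:
Kp = tan^2(45 + phi/2) = tan^2(64.0) = 4.203746
Compute passive force:
Pp = 0.5 * Kp * gamma * H^2
Pp = 0.5 * 4.203746 * 17.5 * 2.0^2
Pp = 147.13 kN/m


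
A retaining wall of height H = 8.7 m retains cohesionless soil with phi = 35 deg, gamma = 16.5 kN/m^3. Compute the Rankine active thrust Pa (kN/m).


Result: 169.22 kN/m

Derivation:
Compute active earth pressure coefficient:
Ka = tan^2(45 - phi/2) = tan^2(27.5) = 0.27099
Compute active force:
Pa = 0.5 * Ka * gamma * H^2
Pa = 0.5 * 0.27099 * 16.5 * 8.7^2
Pa = 169.22 kN/m


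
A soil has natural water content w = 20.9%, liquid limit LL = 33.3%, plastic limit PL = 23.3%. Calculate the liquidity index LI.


Result: -0.24

Derivation:
First compute the plasticity index:
PI = LL - PL = 33.3 - 23.3 = 10.0
Then compute the liquidity index:
LI = (w - PL) / PI
LI = (20.9 - 23.3) / 10.0
LI = -0.24


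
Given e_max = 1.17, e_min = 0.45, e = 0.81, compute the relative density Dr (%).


Result: 50.0 %

Derivation:
Using Dr = (e_max - e) / (e_max - e_min) * 100
e_max - e = 1.17 - 0.81 = 0.36
e_max - e_min = 1.17 - 0.45 = 0.72
Dr = 0.36 / 0.72 * 100
Dr = 50.0 %


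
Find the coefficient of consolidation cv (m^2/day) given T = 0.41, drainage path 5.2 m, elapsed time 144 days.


Using cv = T * H_dr^2 / t
H_dr^2 = 5.2^2 = 27.04
cv = 0.41 * 27.04 / 144
cv = 0.07699 m^2/day


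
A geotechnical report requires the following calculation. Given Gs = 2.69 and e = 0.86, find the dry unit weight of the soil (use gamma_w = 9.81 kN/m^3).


Using gamma_d = Gs * gamma_w / (1 + e)
gamma_d = 2.69 * 9.81 / (1 + 0.86)
gamma_d = 2.69 * 9.81 / 1.86
gamma_d = 14.188 kN/m^3


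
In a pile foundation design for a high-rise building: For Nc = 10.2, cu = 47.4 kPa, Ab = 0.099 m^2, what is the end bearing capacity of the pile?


Using Qb = Nc * cu * Ab
Qb = 10.2 * 47.4 * 0.099
Qb = 47.86 kN


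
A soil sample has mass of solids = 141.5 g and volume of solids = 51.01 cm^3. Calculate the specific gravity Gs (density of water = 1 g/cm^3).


Result: 2.774

Derivation:
Using Gs = m_s / (V_s * rho_w)
Since rho_w = 1 g/cm^3:
Gs = 141.5 / 51.01
Gs = 2.774


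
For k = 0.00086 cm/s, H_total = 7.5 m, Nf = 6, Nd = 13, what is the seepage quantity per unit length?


Result: 2.977e-05 m^3/s per m

Derivation:
Convert k to m/s for unit consistency with H:
k = 0.00086 cm/s = 0.00086 / 100 m/s = 8.6e-06 m/s
Using q = k * H * Nf / Nd
Nf / Nd = 6 / 13 = 0.4615
q = 8.6e-06 * 7.5 * 0.4615
q = 2.977e-05 m^3/s per m


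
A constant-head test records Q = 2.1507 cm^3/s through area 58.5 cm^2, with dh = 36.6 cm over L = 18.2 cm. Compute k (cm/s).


Compute hydraulic gradient:
i = dh / L = 36.6 / 18.2 = 2.01099
Then apply Darcy's law:
k = Q / (A * i)
k = 2.1507 / (58.5 * 2.01099)
k = 2.1507 / 117.643
k = 0.018282 cm/s


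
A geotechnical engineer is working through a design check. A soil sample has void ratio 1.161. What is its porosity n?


Using the relation n = e / (1 + e)
n = 1.161 / (1 + 1.161)
n = 1.161 / 2.161
n = 0.5373


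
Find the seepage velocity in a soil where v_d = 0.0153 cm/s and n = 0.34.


Result: 0.045 cm/s

Derivation:
Using v_s = v_d / n
v_s = 0.0153 / 0.34
v_s = 0.045 cm/s


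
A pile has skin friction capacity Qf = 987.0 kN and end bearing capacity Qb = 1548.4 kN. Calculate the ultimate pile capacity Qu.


Using Qu = Qf + Qb
Qu = 987.0 + 1548.4
Qu = 2535.4 kN


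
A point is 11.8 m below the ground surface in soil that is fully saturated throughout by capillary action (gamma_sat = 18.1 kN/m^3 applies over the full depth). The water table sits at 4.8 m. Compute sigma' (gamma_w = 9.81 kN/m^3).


Total stress = gamma_sat * depth
sigma = 18.1 * 11.8 = 213.58 kPa
Pore water pressure u = gamma_w * (depth - d_wt)
u = 9.81 * (11.8 - 4.8) = 68.67 kPa
Effective stress = sigma - u
sigma' = 213.58 - 68.67 = 144.91 kPa


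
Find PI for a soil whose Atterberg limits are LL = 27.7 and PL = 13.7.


Using PI = LL - PL
PI = 27.7 - 13.7
PI = 14.0


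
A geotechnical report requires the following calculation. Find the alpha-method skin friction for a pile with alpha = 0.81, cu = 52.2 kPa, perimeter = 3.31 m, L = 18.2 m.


Using Qs = alpha * cu * perimeter * L
Qs = 0.81 * 52.2 * 3.31 * 18.2
Qs = 2547.15 kN


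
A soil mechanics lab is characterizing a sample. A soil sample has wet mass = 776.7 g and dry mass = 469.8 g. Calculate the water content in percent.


Using w = (m_wet - m_dry) / m_dry * 100
m_wet - m_dry = 776.7 - 469.8 = 306.9 g
w = 306.9 / 469.8 * 100
w = 65.33 %


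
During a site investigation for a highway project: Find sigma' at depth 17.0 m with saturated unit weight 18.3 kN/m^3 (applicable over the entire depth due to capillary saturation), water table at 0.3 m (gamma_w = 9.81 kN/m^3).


Result: 147.27 kPa

Derivation:
Total stress = gamma_sat * depth
sigma = 18.3 * 17.0 = 311.1 kPa
Pore water pressure u = gamma_w * (depth - d_wt)
u = 9.81 * (17.0 - 0.3) = 163.827 kPa
Effective stress = sigma - u
sigma' = 311.1 - 163.827 = 147.27 kPa


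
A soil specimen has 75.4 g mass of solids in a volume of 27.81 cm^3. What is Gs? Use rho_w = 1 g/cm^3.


Using Gs = m_s / (V_s * rho_w)
Since rho_w = 1 g/cm^3:
Gs = 75.4 / 27.81
Gs = 2.711


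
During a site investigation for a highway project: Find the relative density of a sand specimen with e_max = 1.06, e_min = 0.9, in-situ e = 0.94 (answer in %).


Using Dr = (e_max - e) / (e_max - e_min) * 100
e_max - e = 1.06 - 0.94 = 0.12
e_max - e_min = 1.06 - 0.9 = 0.16
Dr = 0.12 / 0.16 * 100
Dr = 75.0 %


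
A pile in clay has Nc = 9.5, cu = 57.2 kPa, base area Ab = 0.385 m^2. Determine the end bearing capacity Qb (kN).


Using Qb = Nc * cu * Ab
Qb = 9.5 * 57.2 * 0.385
Qb = 209.21 kN


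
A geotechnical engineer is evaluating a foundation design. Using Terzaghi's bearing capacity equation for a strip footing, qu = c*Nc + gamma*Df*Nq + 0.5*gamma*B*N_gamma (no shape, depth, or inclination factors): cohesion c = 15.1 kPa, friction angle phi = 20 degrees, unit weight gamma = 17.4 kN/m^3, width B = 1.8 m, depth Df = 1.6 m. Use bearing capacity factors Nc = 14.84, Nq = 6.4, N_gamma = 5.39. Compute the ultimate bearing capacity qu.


Compute qu = c*Nc + gamma*Df*Nq + 0.5*gamma*B*N_gamma
Term 1: 15.1 * 14.84 = 224.084
Term 2: 17.4 * 1.6 * 6.4 = 178.176
Term 3: 0.5 * 17.4 * 1.8 * 5.39 = 84.4074
qu = 224.084 + 178.176 + 84.4074
qu = 486.67 kPa


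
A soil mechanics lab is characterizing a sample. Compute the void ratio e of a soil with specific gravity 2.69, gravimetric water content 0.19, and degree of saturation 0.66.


Using the relation e = Gs * w / S
e = 2.69 * 0.19 / 0.66
e = 0.7744


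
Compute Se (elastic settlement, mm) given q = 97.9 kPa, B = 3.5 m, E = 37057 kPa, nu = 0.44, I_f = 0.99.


Using Se = q * B * (1 - nu^2) * I_f / E
1 - nu^2 = 1 - 0.44^2 = 0.8064
Se = 97.9 * 3.5 * 0.8064 * 0.99 / 37057
Se = 0.007382 m
Convert to mm: Se = 0.007382 * 1000 = 7.382 mm


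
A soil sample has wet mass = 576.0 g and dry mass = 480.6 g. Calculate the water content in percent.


Using w = (m_wet - m_dry) / m_dry * 100
m_wet - m_dry = 576.0 - 480.6 = 95.4 g
w = 95.4 / 480.6 * 100
w = 19.85 %


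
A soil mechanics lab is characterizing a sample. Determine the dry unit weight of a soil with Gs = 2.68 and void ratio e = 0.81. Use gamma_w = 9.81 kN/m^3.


Using gamma_d = Gs * gamma_w / (1 + e)
gamma_d = 2.68 * 9.81 / (1 + 0.81)
gamma_d = 2.68 * 9.81 / 1.81
gamma_d = 14.525 kN/m^3


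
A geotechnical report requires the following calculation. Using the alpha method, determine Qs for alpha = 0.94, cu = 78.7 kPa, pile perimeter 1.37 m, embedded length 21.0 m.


Using Qs = alpha * cu * perimeter * L
Qs = 0.94 * 78.7 * 1.37 * 21.0
Qs = 2128.35 kN


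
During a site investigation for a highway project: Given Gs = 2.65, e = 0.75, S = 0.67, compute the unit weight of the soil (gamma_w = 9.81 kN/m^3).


Result: 17.672 kN/m^3

Derivation:
Using gamma = gamma_w * (Gs + S*e) / (1 + e)
Numerator: Gs + S*e = 2.65 + 0.67*0.75 = 3.1525
Denominator: 1 + e = 1 + 0.75 = 1.75
gamma = 9.81 * 3.1525 / 1.75
gamma = 17.672 kN/m^3


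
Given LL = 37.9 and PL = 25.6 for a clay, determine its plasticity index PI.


Result: 12.3

Derivation:
Using PI = LL - PL
PI = 37.9 - 25.6
PI = 12.3


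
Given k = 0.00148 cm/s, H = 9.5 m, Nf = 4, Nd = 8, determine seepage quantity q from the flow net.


Convert k to m/s for unit consistency with H:
k = 0.00148 cm/s = 0.00148 / 100 m/s = 1.48e-05 m/s
Using q = k * H * Nf / Nd
Nf / Nd = 4 / 8 = 0.5
q = 1.48e-05 * 9.5 * 0.5
q = 7.03e-05 m^3/s per m


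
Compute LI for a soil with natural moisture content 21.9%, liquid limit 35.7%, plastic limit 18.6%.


First compute the plasticity index:
PI = LL - PL = 35.7 - 18.6 = 17.1
Then compute the liquidity index:
LI = (w - PL) / PI
LI = (21.9 - 18.6) / 17.1
LI = 0.193


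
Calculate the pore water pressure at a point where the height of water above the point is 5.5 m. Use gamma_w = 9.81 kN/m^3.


Result: 53.96 kPa

Derivation:
Using u = gamma_w * h_w
u = 9.81 * 5.5
u = 53.96 kPa


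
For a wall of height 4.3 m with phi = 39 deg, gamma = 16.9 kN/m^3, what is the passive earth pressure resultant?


Result: 686.75 kN/m

Derivation:
Compute passive earth pressure coefficient:
Kp = tan^2(45 + phi/2) = tan^2(64.5) = 4.395495
Compute passive force:
Pp = 0.5 * Kp * gamma * H^2
Pp = 0.5 * 4.395495 * 16.9 * 4.3^2
Pp = 686.75 kN/m


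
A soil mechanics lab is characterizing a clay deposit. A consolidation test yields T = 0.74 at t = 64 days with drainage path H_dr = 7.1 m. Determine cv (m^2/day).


Result: 0.58287 m^2/day

Derivation:
Using cv = T * H_dr^2 / t
H_dr^2 = 7.1^2 = 50.41
cv = 0.74 * 50.41 / 64
cv = 0.58287 m^2/day


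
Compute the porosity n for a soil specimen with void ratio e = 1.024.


Using the relation n = e / (1 + e)
n = 1.024 / (1 + 1.024)
n = 1.024 / 2.024
n = 0.5059


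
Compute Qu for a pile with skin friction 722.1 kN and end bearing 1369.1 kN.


Result: 2091.2 kN

Derivation:
Using Qu = Qf + Qb
Qu = 722.1 + 1369.1
Qu = 2091.2 kN


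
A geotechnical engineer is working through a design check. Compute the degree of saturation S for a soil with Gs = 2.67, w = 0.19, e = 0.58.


Result: 0.8747

Derivation:
Using S = Gs * w / e
S = 2.67 * 0.19 / 0.58
S = 0.8747


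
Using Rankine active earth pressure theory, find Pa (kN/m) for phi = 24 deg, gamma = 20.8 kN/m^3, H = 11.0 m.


Compute active earth pressure coefficient:
Ka = tan^2(45 - phi/2) = tan^2(33.0) = 0.42173
Compute active force:
Pa = 0.5 * Ka * gamma * H^2
Pa = 0.5 * 0.42173 * 20.8 * 11.0^2
Pa = 530.71 kN/m


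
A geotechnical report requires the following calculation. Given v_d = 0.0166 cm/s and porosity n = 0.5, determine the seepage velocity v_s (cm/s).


Using v_s = v_d / n
v_s = 0.0166 / 0.5
v_s = 0.0332 cm/s


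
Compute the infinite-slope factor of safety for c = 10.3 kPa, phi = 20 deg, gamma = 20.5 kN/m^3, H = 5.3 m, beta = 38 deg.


Using Fs = c / (gamma*H*sin(beta)*cos(beta)) + tan(phi)/tan(beta)
Cohesion contribution = 10.3 / (20.5*5.3*sin(38)*cos(38))
Cohesion contribution = 0.195404
Friction contribution = tan(20)/tan(38) = 0.465861
Fs = 0.195404 + 0.465861
Fs = 0.661


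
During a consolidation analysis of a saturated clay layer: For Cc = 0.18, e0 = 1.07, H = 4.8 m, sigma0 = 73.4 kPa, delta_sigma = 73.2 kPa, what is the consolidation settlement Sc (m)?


Using Sc = Cc * H / (1 + e0) * log10((sigma0 + delta_sigma) / sigma0)
Stress ratio = (73.4 + 73.2) / 73.4 = 1.99728
log10(1.99728) = 0.300438
Cc * H / (1 + e0) = 0.18 * 4.8 / (1 + 1.07) = 0.417391
Sc = 0.417391 * 0.300438
Sc = 0.1254 m


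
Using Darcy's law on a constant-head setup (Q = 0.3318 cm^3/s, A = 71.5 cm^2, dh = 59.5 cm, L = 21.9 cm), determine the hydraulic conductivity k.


Compute hydraulic gradient:
i = dh / L = 59.5 / 21.9 = 2.71689
Then apply Darcy's law:
k = Q / (A * i)
k = 0.3318 / (71.5 * 2.71689)
k = 0.3318 / 194.258
k = 0.001708 cm/s


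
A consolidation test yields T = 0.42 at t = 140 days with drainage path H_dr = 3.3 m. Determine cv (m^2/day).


Result: 0.03267 m^2/day

Derivation:
Using cv = T * H_dr^2 / t
H_dr^2 = 3.3^2 = 10.89
cv = 0.42 * 10.89 / 140
cv = 0.03267 m^2/day


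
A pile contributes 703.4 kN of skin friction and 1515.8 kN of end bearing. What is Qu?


Result: 2219.2 kN

Derivation:
Using Qu = Qf + Qb
Qu = 703.4 + 1515.8
Qu = 2219.2 kN


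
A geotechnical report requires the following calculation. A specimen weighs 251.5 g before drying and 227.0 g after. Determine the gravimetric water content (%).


Using w = (m_wet - m_dry) / m_dry * 100
m_wet - m_dry = 251.5 - 227.0 = 24.5 g
w = 24.5 / 227.0 * 100
w = 10.79 %


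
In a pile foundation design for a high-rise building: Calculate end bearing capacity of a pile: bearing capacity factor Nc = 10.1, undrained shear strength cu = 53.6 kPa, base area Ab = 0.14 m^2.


Result: 75.79 kN

Derivation:
Using Qb = Nc * cu * Ab
Qb = 10.1 * 53.6 * 0.14
Qb = 75.79 kN


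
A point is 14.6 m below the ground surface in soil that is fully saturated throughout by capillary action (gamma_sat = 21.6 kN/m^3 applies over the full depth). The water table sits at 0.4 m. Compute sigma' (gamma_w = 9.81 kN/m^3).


Total stress = gamma_sat * depth
sigma = 21.6 * 14.6 = 315.36 kPa
Pore water pressure u = gamma_w * (depth - d_wt)
u = 9.81 * (14.6 - 0.4) = 139.302 kPa
Effective stress = sigma - u
sigma' = 315.36 - 139.302 = 176.06 kPa


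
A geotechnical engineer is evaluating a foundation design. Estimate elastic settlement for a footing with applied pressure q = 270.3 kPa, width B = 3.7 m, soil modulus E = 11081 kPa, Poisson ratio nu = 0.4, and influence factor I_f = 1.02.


Result: 77.33 mm

Derivation:
Using Se = q * B * (1 - nu^2) * I_f / E
1 - nu^2 = 1 - 0.4^2 = 0.84
Se = 270.3 * 3.7 * 0.84 * 1.02 / 11081
Se = 0.077330 m
Convert to mm: Se = 0.077330 * 1000 = 77.33 mm


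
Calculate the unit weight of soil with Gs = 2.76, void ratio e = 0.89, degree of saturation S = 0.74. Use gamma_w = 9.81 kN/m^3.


Using gamma = gamma_w * (Gs + S*e) / (1 + e)
Numerator: Gs + S*e = 2.76 + 0.74*0.89 = 3.4186
Denominator: 1 + e = 1 + 0.89 = 1.89
gamma = 9.81 * 3.4186 / 1.89
gamma = 17.744 kN/m^3


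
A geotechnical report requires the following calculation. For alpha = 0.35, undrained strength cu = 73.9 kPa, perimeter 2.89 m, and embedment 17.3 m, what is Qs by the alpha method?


Using Qs = alpha * cu * perimeter * L
Qs = 0.35 * 73.9 * 2.89 * 17.3
Qs = 1293.17 kN


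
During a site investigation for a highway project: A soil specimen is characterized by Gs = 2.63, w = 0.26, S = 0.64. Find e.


Result: 1.0684

Derivation:
Using the relation e = Gs * w / S
e = 2.63 * 0.26 / 0.64
e = 1.0684


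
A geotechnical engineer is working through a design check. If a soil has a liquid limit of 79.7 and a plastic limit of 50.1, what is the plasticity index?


Result: 29.6

Derivation:
Using PI = LL - PL
PI = 79.7 - 50.1
PI = 29.6


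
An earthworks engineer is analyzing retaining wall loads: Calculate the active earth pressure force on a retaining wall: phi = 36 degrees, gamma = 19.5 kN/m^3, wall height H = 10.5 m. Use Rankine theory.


Compute active earth pressure coefficient:
Ka = tan^2(45 - phi/2) = tan^2(27.0) = 0.259616
Compute active force:
Pa = 0.5 * Ka * gamma * H^2
Pa = 0.5 * 0.259616 * 19.5 * 10.5^2
Pa = 279.07 kN/m


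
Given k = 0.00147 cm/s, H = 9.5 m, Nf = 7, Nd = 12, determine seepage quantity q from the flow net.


Convert k to m/s for unit consistency with H:
k = 0.00147 cm/s = 0.00147 / 100 m/s = 1.47e-05 m/s
Using q = k * H * Nf / Nd
Nf / Nd = 7 / 12 = 0.5833
q = 1.47e-05 * 9.5 * 0.5833
q = 8.146e-05 m^3/s per m


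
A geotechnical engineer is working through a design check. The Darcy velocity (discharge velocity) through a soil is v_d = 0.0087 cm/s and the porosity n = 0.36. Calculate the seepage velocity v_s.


Using v_s = v_d / n
v_s = 0.0087 / 0.36
v_s = 0.02417 cm/s


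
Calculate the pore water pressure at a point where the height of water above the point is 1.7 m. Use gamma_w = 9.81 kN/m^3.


Using u = gamma_w * h_w
u = 9.81 * 1.7
u = 16.68 kPa


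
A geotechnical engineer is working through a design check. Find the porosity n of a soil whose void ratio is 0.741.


Using the relation n = e / (1 + e)
n = 0.741 / (1 + 0.741)
n = 0.741 / 1.741
n = 0.4256


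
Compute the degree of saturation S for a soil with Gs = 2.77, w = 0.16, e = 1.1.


Using S = Gs * w / e
S = 2.77 * 0.16 / 1.1
S = 0.4029


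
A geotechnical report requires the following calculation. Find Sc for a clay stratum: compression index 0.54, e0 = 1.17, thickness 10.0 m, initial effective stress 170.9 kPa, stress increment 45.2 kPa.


Result: 0.2536 m

Derivation:
Using Sc = Cc * H / (1 + e0) * log10((sigma0 + delta_sigma) / sigma0)
Stress ratio = (170.9 + 45.2) / 170.9 = 1.26448
log10(1.26448) = 0.101913
Cc * H / (1 + e0) = 0.54 * 10.0 / (1 + 1.17) = 2.48848
Sc = 2.48848 * 0.101913
Sc = 0.2536 m


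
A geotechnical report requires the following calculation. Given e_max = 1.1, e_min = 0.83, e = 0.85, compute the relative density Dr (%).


Using Dr = (e_max - e) / (e_max - e_min) * 100
e_max - e = 1.1 - 0.85 = 0.25
e_max - e_min = 1.1 - 0.83 = 0.27
Dr = 0.25 / 0.27 * 100
Dr = 92.59 %


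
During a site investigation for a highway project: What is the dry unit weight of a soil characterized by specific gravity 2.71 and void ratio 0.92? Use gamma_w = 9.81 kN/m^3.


Using gamma_d = Gs * gamma_w / (1 + e)
gamma_d = 2.71 * 9.81 / (1 + 0.92)
gamma_d = 2.71 * 9.81 / 1.92
gamma_d = 13.846 kN/m^3


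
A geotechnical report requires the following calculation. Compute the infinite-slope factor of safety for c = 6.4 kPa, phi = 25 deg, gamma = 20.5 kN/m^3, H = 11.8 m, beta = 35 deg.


Using Fs = c / (gamma*H*sin(beta)*cos(beta)) + tan(phi)/tan(beta)
Cohesion contribution = 6.4 / (20.5*11.8*sin(35)*cos(35))
Cohesion contribution = 0.0563104
Friction contribution = tan(25)/tan(35) = 0.665956
Fs = 0.0563104 + 0.665956
Fs = 0.722


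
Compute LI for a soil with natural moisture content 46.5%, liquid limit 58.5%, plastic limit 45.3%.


First compute the plasticity index:
PI = LL - PL = 58.5 - 45.3 = 13.2
Then compute the liquidity index:
LI = (w - PL) / PI
LI = (46.5 - 45.3) / 13.2
LI = 0.091


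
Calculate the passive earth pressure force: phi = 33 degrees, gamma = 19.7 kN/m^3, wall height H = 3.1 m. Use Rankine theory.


Result: 321.09 kN/m

Derivation:
Compute passive earth pressure coefficient:
Kp = tan^2(45 + phi/2) = tan^2(61.5) = 3.39212
Compute passive force:
Pp = 0.5 * Kp * gamma * H^2
Pp = 0.5 * 3.39212 * 19.7 * 3.1^2
Pp = 321.09 kN/m


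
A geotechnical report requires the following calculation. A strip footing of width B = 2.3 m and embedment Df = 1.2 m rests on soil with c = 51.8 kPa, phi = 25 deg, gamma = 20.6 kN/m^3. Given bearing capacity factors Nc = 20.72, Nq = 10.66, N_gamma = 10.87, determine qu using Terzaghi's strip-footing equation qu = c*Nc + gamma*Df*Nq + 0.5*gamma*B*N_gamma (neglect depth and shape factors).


Result: 1594.32 kPa

Derivation:
Compute qu = c*Nc + gamma*Df*Nq + 0.5*gamma*B*N_gamma
Term 1: 51.8 * 20.72 = 1073.296
Term 2: 20.6 * 1.2 * 10.66 = 263.5152
Term 3: 0.5 * 20.6 * 2.3 * 10.87 = 257.5103
qu = 1073.296 + 263.5152 + 257.5103
qu = 1594.32 kPa


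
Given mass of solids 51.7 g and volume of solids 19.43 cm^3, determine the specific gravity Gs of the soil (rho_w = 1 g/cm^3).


Result: 2.661

Derivation:
Using Gs = m_s / (V_s * rho_w)
Since rho_w = 1 g/cm^3:
Gs = 51.7 / 19.43
Gs = 2.661


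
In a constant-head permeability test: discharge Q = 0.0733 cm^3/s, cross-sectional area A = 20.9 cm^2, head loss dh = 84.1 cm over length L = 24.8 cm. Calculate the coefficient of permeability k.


Compute hydraulic gradient:
i = dh / L = 84.1 / 24.8 = 3.39113
Then apply Darcy's law:
k = Q / (A * i)
k = 0.0733 / (20.9 * 3.39113)
k = 0.0733 / 70.8746
k = 0.001034 cm/s


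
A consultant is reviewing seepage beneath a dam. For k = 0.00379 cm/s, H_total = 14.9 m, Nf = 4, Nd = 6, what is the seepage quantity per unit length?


Convert k to m/s for unit consistency with H:
k = 0.00379 cm/s = 0.00379 / 100 m/s = 3.79e-05 m/s
Using q = k * H * Nf / Nd
Nf / Nd = 4 / 6 = 0.6667
q = 3.79e-05 * 14.9 * 0.6667
q = 0.0003765 m^3/s per m


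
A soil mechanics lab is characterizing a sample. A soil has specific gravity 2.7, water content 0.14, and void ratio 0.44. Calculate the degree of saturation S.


Result: 0.8591

Derivation:
Using S = Gs * w / e
S = 2.7 * 0.14 / 0.44
S = 0.8591


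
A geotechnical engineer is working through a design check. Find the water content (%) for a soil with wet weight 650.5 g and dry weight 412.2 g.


Using w = (m_wet - m_dry) / m_dry * 100
m_wet - m_dry = 650.5 - 412.2 = 238.3 g
w = 238.3 / 412.2 * 100
w = 57.81 %


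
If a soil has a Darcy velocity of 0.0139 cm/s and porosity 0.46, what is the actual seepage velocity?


Using v_s = v_d / n
v_s = 0.0139 / 0.46
v_s = 0.03022 cm/s


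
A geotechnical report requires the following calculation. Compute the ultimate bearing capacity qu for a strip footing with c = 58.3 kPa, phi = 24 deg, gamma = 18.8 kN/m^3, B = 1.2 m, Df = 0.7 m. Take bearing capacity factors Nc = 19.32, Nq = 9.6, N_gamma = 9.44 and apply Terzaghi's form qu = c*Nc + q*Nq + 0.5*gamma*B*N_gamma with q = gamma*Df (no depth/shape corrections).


Compute qu = c*Nc + gamma*Df*Nq + 0.5*gamma*B*N_gamma
Term 1: 58.3 * 19.32 = 1126.356
Term 2: 18.8 * 0.7 * 9.6 = 126.336
Term 3: 0.5 * 18.8 * 1.2 * 9.44 = 106.4832
qu = 1126.356 + 126.336 + 106.4832
qu = 1359.18 kPa


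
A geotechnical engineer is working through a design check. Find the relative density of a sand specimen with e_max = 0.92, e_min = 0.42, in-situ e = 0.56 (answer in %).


Using Dr = (e_max - e) / (e_max - e_min) * 100
e_max - e = 0.92 - 0.56 = 0.36
e_max - e_min = 0.92 - 0.42 = 0.5
Dr = 0.36 / 0.5 * 100
Dr = 72.0 %


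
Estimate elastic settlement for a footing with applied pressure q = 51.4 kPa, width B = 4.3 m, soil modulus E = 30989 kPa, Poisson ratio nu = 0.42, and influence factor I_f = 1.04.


Using Se = q * B * (1 - nu^2) * I_f / E
1 - nu^2 = 1 - 0.42^2 = 0.8236
Se = 51.4 * 4.3 * 0.8236 * 1.04 / 30989
Se = 0.006109 m
Convert to mm: Se = 0.006109 * 1000 = 6.109 mm


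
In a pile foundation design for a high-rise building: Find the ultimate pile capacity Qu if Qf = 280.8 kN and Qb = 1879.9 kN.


Result: 2160.7 kN

Derivation:
Using Qu = Qf + Qb
Qu = 280.8 + 1879.9
Qu = 2160.7 kN


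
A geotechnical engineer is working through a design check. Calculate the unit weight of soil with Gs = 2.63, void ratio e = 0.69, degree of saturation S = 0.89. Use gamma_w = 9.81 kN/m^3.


Using gamma = gamma_w * (Gs + S*e) / (1 + e)
Numerator: Gs + S*e = 2.63 + 0.89*0.69 = 3.2441
Denominator: 1 + e = 1 + 0.69 = 1.69
gamma = 9.81 * 3.2441 / 1.69
gamma = 18.831 kN/m^3


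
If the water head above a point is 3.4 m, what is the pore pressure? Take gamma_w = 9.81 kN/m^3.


Result: 33.35 kPa

Derivation:
Using u = gamma_w * h_w
u = 9.81 * 3.4
u = 33.35 kPa


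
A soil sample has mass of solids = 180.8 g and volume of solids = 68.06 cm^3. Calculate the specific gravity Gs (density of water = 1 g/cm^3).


Using Gs = m_s / (V_s * rho_w)
Since rho_w = 1 g/cm^3:
Gs = 180.8 / 68.06
Gs = 2.656


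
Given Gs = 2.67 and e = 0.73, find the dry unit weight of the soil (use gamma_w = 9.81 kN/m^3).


Result: 15.14 kN/m^3

Derivation:
Using gamma_d = Gs * gamma_w / (1 + e)
gamma_d = 2.67 * 9.81 / (1 + 0.73)
gamma_d = 2.67 * 9.81 / 1.73
gamma_d = 15.14 kN/m^3


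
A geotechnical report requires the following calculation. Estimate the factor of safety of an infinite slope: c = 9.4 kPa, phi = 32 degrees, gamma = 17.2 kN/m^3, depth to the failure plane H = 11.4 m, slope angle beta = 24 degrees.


Using Fs = c / (gamma*H*sin(beta)*cos(beta)) + tan(phi)/tan(beta)
Cohesion contribution = 9.4 / (17.2*11.4*sin(24)*cos(24))
Cohesion contribution = 0.129018
Friction contribution = tan(32)/tan(24) = 1.40348
Fs = 0.129018 + 1.40348
Fs = 1.532


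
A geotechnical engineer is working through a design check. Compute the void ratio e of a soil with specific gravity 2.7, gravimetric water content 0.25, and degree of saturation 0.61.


Using the relation e = Gs * w / S
e = 2.7 * 0.25 / 0.61
e = 1.1066


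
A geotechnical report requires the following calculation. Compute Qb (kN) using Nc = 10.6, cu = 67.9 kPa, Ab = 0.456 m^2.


Result: 328.2 kN

Derivation:
Using Qb = Nc * cu * Ab
Qb = 10.6 * 67.9 * 0.456
Qb = 328.2 kN


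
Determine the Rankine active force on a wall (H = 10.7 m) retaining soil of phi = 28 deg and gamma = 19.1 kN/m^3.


Compute active earth pressure coefficient:
Ka = tan^2(45 - phi/2) = tan^2(31.0) = 0.361033
Compute active force:
Pa = 0.5 * Ka * gamma * H^2
Pa = 0.5 * 0.361033 * 19.1 * 10.7^2
Pa = 394.75 kN/m


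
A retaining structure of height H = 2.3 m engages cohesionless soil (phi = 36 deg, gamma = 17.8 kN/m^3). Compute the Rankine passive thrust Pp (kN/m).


Compute passive earth pressure coefficient:
Kp = tan^2(45 + phi/2) = tan^2(63.0) = 3.85184
Compute passive force:
Pp = 0.5 * Kp * gamma * H^2
Pp = 0.5 * 3.85184 * 17.8 * 2.3^2
Pp = 181.35 kN/m


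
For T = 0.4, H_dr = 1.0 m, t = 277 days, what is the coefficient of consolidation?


Using cv = T * H_dr^2 / t
H_dr^2 = 1.0^2 = 1.0
cv = 0.4 * 1.0 / 277
cv = 0.00144 m^2/day


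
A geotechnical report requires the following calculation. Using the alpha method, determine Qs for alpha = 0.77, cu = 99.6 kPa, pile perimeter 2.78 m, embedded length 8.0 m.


Result: 1705.63 kN

Derivation:
Using Qs = alpha * cu * perimeter * L
Qs = 0.77 * 99.6 * 2.78 * 8.0
Qs = 1705.63 kN


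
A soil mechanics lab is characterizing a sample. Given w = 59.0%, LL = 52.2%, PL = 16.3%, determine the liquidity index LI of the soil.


First compute the plasticity index:
PI = LL - PL = 52.2 - 16.3 = 35.9
Then compute the liquidity index:
LI = (w - PL) / PI
LI = (59.0 - 16.3) / 35.9
LI = 1.189


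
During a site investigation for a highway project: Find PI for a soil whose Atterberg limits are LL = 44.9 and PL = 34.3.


Using PI = LL - PL
PI = 44.9 - 34.3
PI = 10.6


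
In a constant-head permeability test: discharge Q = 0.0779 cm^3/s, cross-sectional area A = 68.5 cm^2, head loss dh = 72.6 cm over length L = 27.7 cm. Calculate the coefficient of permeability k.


Compute hydraulic gradient:
i = dh / L = 72.6 / 27.7 = 2.62094
Then apply Darcy's law:
k = Q / (A * i)
k = 0.0779 / (68.5 * 2.62094)
k = 0.0779 / 179.534
k = 0.000434 cm/s


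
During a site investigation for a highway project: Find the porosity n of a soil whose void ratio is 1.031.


Using the relation n = e / (1 + e)
n = 1.031 / (1 + 1.031)
n = 1.031 / 2.031
n = 0.5076


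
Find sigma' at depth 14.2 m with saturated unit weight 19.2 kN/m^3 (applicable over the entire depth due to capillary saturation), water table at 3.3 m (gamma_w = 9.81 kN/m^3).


Total stress = gamma_sat * depth
sigma = 19.2 * 14.2 = 272.64 kPa
Pore water pressure u = gamma_w * (depth - d_wt)
u = 9.81 * (14.2 - 3.3) = 106.929 kPa
Effective stress = sigma - u
sigma' = 272.64 - 106.929 = 165.71 kPa


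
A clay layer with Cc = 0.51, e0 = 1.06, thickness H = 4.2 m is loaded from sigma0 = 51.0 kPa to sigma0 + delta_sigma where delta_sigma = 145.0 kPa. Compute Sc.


Using Sc = Cc * H / (1 + e0) * log10((sigma0 + delta_sigma) / sigma0)
Stress ratio = (51.0 + 145.0) / 51.0 = 3.84314
log10(3.84314) = 0.584686
Cc * H / (1 + e0) = 0.51 * 4.2 / (1 + 1.06) = 1.03981
Sc = 1.03981 * 0.584686
Sc = 0.608 m


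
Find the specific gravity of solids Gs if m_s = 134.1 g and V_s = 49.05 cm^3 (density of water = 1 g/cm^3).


Using Gs = m_s / (V_s * rho_w)
Since rho_w = 1 g/cm^3:
Gs = 134.1 / 49.05
Gs = 2.734


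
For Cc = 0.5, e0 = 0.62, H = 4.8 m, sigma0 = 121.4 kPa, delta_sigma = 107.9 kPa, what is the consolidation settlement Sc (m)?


Result: 0.4092 m

Derivation:
Using Sc = Cc * H / (1 + e0) * log10((sigma0 + delta_sigma) / sigma0)
Stress ratio = (121.4 + 107.9) / 121.4 = 1.8888
log10(1.8888) = 0.276185
Cc * H / (1 + e0) = 0.5 * 4.8 / (1 + 0.62) = 1.48148
Sc = 1.48148 * 0.276185
Sc = 0.4092 m


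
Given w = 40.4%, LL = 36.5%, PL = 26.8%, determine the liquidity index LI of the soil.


Result: 1.402

Derivation:
First compute the plasticity index:
PI = LL - PL = 36.5 - 26.8 = 9.7
Then compute the liquidity index:
LI = (w - PL) / PI
LI = (40.4 - 26.8) / 9.7
LI = 1.402


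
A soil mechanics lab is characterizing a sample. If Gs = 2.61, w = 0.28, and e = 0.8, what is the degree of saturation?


Using S = Gs * w / e
S = 2.61 * 0.28 / 0.8
S = 0.9135


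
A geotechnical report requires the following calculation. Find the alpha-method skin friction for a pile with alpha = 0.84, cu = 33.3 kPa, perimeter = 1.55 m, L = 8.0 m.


Using Qs = alpha * cu * perimeter * L
Qs = 0.84 * 33.3 * 1.55 * 8.0
Qs = 346.85 kN


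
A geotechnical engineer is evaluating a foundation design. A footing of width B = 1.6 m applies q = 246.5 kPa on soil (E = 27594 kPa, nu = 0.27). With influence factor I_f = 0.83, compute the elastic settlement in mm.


Result: 10.998 mm

Derivation:
Using Se = q * B * (1 - nu^2) * I_f / E
1 - nu^2 = 1 - 0.27^2 = 0.9271
Se = 246.5 * 1.6 * 0.9271 * 0.83 / 27594
Se = 0.010998 m
Convert to mm: Se = 0.010998 * 1000 = 10.998 mm


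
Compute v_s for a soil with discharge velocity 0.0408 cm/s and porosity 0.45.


Result: 0.09067 cm/s

Derivation:
Using v_s = v_d / n
v_s = 0.0408 / 0.45
v_s = 0.09067 cm/s


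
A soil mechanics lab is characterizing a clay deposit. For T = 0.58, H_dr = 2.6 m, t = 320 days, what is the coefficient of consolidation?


Using cv = T * H_dr^2 / t
H_dr^2 = 2.6^2 = 6.76
cv = 0.58 * 6.76 / 320
cv = 0.01225 m^2/day


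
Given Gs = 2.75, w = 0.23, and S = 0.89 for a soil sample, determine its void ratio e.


Result: 0.7107

Derivation:
Using the relation e = Gs * w / S
e = 2.75 * 0.23 / 0.89
e = 0.7107


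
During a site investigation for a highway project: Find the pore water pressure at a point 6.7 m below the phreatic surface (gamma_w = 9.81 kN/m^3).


Result: 65.73 kPa

Derivation:
Using u = gamma_w * h_w
u = 9.81 * 6.7
u = 65.73 kPa


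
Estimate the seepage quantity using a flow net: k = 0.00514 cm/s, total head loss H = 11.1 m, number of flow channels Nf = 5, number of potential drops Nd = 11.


Result: 0.0002593 m^3/s per m

Derivation:
Convert k to m/s for unit consistency with H:
k = 0.00514 cm/s = 0.00514 / 100 m/s = 5.14e-05 m/s
Using q = k * H * Nf / Nd
Nf / Nd = 5 / 11 = 0.4545
q = 5.14e-05 * 11.1 * 0.4545
q = 0.0002593 m^3/s per m
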